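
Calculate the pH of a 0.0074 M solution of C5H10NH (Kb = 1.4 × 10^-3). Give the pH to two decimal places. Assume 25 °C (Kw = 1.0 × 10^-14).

C5H10NH + H2O ⇌ C5H10NH2+ + OH-
From the ICE table, Kb = [OH-]²/(0.0074 − [OH-]) = 1.4 × 10^-3.
The 5% rule fails; solving [OH-]² + Kb·[OH-] − Kb·C₀ = 0 exactly:
[OH-] = [−0.0014 + √(0.0014² + 4.14e-05)]/2 = 2.59 × 10^-3 M
pOH = 2.59, so pH = 14.00 − pOH = 11.41

pH = 11.41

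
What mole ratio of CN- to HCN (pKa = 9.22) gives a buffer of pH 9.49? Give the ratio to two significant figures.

ratio = 1.9

pH = pKa + log(r) ⇒ log(r) = 9.49 − 9.22 = +0.27
r = [CN-]/[HCN] = 10^(+0.27) = 1.86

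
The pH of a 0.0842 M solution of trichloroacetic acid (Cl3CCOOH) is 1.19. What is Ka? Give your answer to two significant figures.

[H+] = 10^(-1.19) = 6.46 × 10^-2 M
At equilibrium [HA] = 0.0842 − 6.46 × 10^-2 = 1.96 × 10^-2 M
Ka = [H+][A-]/[HA] = (6.46 × 10^-2)² / 1.96 × 10^-2 = 2.1 × 10^-1

Ka = 2.1 × 10^-1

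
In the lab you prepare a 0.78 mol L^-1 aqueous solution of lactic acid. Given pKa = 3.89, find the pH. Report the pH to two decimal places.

CH3CH(OH)COOH ⇌ CH3CH(OH)COO- + H+
Ka = 10^(−3.89) = 1.29 × 10^-4
From the ICE table, Ka = [H+]²/(0.78 − [H+]) = 1.29 × 10^-4.
Since Ka ≪ C₀, [H+] ≈ √(Ka·C₀) = 1.00 × 10^-2 M.
pH = −log(1.00 × 10^-2) = 2.00

pH = 2.00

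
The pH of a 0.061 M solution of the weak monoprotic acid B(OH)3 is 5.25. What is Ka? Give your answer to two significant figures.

Ka = 5.2 × 10^-10

[H+] = 10^(-5.25) = 5.62 × 10^-6 M
At equilibrium [HA] = 0.061 − 5.62 × 10^-6 = 6.10 × 10^-2 M
Ka = [H+][A-]/[HA] = (5.62 × 10^-6)² / 6.10 × 10^-2 = 5.2 × 10^-10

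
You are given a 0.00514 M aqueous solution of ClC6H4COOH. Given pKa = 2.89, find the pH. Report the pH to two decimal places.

pH = 2.70

ClC6H4COOH ⇌ ClC6H4COO- + H+
Ka = 10^(−2.89) = 1.29 × 10^-3
From the ICE table, Ka = [H+]²/(0.00514 − [H+]) = 1.29 × 10^-3.
[H+] is not negligible relative to C₀; solve [H+]² + 0.00129·[H+] − 6.63e-06 = 0.
[H+] = [−0.00129 + √(0.00129² + 2.65e-05)]/2 = 2.01 × 10^-3 M
pH = −log(2.01 × 10^-3) = 2.70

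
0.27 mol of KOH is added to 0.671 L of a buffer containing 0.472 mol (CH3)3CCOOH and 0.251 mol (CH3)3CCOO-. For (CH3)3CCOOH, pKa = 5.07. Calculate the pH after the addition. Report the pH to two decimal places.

pH = 5.48

OH- converts (CH3)3CCOOH to (CH3)3CCOO-: (CH3)3CCOOH → 0.202 mol, (CH3)3CCOO- → 0.521 mol.
Henderson–Hasselbalch with mole ratio 0.521/0.202: pH = 5.07 + (+0.411)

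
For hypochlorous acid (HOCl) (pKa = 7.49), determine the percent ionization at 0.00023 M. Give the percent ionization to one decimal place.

1.2%

HOCl ⇌ OCl- + H+; let x = [H+] at equilibrium.
Ka = 10^(−7.49) = 3.24 × 10^-8
x ≈ √(Ka·C₀) = √(3.24 × 10^-8 × 0.00023) = 2.73 × 10^-6 M
Fraction ionized = 2.73 × 10^-6 / 0.00023 = 0.0119 → 1.2%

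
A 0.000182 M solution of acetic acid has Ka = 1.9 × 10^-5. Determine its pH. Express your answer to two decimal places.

CH3COOH ⇌ CH3COO- + H+
Ka = x²/(0.000182 − x) = 1.9 × 10^-5
x is not negligible relative to C₀; solve x² + 1.9e-05·x − 3.46e-09 = 0.
x = (−Ka + √(Ka² + 4·Ka·C₀))/2 = 5.01 × 10^-5 M
pH = −log(5.01 × 10^-5) = 4.30

pH = 4.30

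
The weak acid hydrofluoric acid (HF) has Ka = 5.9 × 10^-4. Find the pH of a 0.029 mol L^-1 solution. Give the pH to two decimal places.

HF ⇌ F- + H+
From the ICE table, Ka = [H+]²/(0.029 − [H+]) = 5.9 × 10^-4.
Here C₀/Ka ≈ 49.2, so the small-[H+] approximation fails. Use the quadratic:
[H+] = [−0.00059 + √(0.00059² + 6.84e-05)]/2 = 3.85 × 10^-3 M
pH = −log[H+] = −log(3.85 × 10^-3) = 2.41

pH = 2.41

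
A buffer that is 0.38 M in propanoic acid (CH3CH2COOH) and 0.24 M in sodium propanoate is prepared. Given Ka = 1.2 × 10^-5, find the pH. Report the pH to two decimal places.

pH = 4.72

pKa = −log(1.2 × 10^-5) = 4.921
Using pH = pKa + log([base]/[acid]) with [base]/[acid] = 0.24/0.38:
pH = 4.921 + (-0.200) = 4.72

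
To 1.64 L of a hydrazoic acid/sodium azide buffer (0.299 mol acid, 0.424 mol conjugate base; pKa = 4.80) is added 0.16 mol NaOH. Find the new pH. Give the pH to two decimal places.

After neutralization: n(HN3) = 0.139 mol, n(N3-) = 0.584 mol.
pH = pKa + log(n_N3-/n_HN3) = 4.80 + log(0.584/0.139) = 4.80 + (+0.623)

pH = 5.42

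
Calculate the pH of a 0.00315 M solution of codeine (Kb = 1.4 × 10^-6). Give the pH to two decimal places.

pH = 9.82

C18H21NO3 + H2O ⇌ C18H22NO3+ + OH-
From the ICE table, Kb = x²/(0.00315 − x) = 1.4 × 10^-6.
Neglecting x in the denominator: x = √(1.4 × 10^-6 × 0.00315) = 6.64 × 10^-5 M
Check: 2.1% ionized — well under 5%, approximation valid.
pOH = 4.18, so pH = 14.00 − pOH = 9.82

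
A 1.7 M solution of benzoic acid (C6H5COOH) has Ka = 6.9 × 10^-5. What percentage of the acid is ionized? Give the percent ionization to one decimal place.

0.6%

C6H5COOH ⇌ C6H5COO- + H+; let x = [H+] at equilibrium.
x ≈ √(Ka·C₀) = √(6.9 × 10^-5 × 1.7) = 1.08 × 10^-2 M
Fraction ionized = 1.08 × 10^-2 / 1.7 = 0.0064 → 0.6%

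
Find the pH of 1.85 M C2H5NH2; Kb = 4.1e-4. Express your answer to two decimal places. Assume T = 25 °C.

C2H5NH2 + H2O ⇌ C2H5NH3+ + OH-
Kb = [OH-]²/(1.85 − [OH-]) = 4.1 × 10^-4
Assume [OH-] ≪ 1.85: [OH-] ≈ √(4.1 × 10^-4 × 1.85) = 2.75 × 10^-2 M
pOH = 1.56, so pH = 14.00 − pOH = 12.44

pH = 12.44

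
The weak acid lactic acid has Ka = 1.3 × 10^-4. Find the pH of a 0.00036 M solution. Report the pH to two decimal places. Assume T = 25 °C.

pH = 3.79

CH3CH(OH)COOH ⇌ CH3CH(OH)COO- + H+
Ka = x²/(0.00036 − x) = 1.3 × 10^-4
x is not negligible relative to C₀; solve x² + 0.00013·x − 4.68e-08 = 0.
x = (−Ka + √(Ka² + 4·Ka·C₀))/2 = 1.61 × 10^-4 M
pH = −log[H+] = −log(1.61 × 10^-4) = 3.79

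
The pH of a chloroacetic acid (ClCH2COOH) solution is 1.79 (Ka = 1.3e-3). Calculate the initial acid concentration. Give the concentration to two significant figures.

[H+] = 10^(-1.79) = 1.62 × 10^-2 M = x
Ka = x²/(C₀ − x) ⇒ C₀ = x + x²/Ka
C₀ = 1.62 × 10^-2 + (1.62 × 10^-2)²/(1.3 × 10^-3) = 2.18 × 10^-1 M

C₀ = 2.2 × 10^-1 M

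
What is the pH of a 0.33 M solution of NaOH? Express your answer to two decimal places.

pH = 13.52

NaOH is a strong base; [OH-] = 0.33 M.
pOH = -log(0.33) = 0.48
pH = 14.00 - 0.48 = 13.52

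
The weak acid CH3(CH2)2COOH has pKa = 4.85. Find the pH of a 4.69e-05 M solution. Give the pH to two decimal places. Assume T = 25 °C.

pH = 4.71

CH3(CH2)2COOH ⇌ CH3(CH2)2COO- + H+
Ka = 10^(−4.85) = 1.41 × 10^-5
Ka = [H+]²/(4.69e-05 − [H+]) = 1.41 × 10^-5
Here C₀/Ka ≈ 3.33, so the small-[H+] approximation fails. Use the quadratic:
[H+] = [−1.41e-05 + √(1.41e-05² + 2.65e-09)]/2 = 1.96 × 10^-5 M
pH = −log(1.96 × 10^-5) = 4.71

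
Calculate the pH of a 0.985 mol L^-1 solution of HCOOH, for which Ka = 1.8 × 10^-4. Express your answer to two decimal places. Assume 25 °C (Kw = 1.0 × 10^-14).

pH = 1.88

HCOOH ⇌ HCOO- + H+
From the ICE table, Ka = [H+]²/(0.985 − [H+]) = 1.8 × 10^-4.
Assume [H+] ≪ 0.985: [H+] ≈ √(1.8 × 10^-4 × 0.985) = 1.33 × 10^-2 M
([H+]/C₀ = 1.4% < 5%, so the approximation holds.)
pH = −log(1.33 × 10^-2) = 1.88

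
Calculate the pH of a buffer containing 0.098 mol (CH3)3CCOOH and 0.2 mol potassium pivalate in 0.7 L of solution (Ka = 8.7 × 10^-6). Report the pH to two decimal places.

pKa = −log(8.7 × 10^-6) = 5.060
Henderson–Hasselbalch: pH = pKa + log([(CH3)3CCOO-]/[(CH3)3CCOOH]) = 5.060 + log(0.2/0.098)
pH = 5.060 + (+0.310) = 5.37

pH = 5.37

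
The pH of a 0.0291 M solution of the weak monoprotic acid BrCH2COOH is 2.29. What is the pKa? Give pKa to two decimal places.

pKa = 2.96

[H+] = 10^(-2.29) = 5.13 × 10^-3 M
At equilibrium [HA] = 0.0291 − 5.13 × 10^-3 = 2.40 × 10^-2 M
Ka = [H+][A-]/[HA] = (5.13 × 10^-3)² / 2.40 × 10^-2 = 1.10 × 10^-3
pKa = -log(1.10 × 10^-3) = 2.96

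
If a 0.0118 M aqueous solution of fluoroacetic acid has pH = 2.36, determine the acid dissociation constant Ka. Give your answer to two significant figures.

[H+] = 10^(-2.36) = 4.37 × 10^-3 M
At equilibrium [HA] = 0.0118 − 4.37 × 10^-3 = 7.43 × 10^-3 M
Ka = [H+][A-]/[HA] = (4.37 × 10^-3)² / 7.43 × 10^-3 = 2.6 × 10^-3

Ka = 2.6 × 10^-3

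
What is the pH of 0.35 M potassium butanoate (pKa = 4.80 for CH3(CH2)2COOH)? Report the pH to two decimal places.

CH3(CH2)2COO- is the conjugate base of the weak acid CH3(CH2)2COOH.
Ka = 10^(−4.80) = 1.58 × 10^-5
Kb = Kw/Ka = 1.0×10^-14 / 1.58 × 10^-5 = 6.33 × 10^-10
Kb = [OH-]²/(0.35 − [OH-]) = 6.33 × 10^-10
Since Kb ≪ C₀, [OH-] ≈ √(Kb·C₀) = 1.49 × 10^-5 M.
Check: 0.0043% ionized — well under 5%, approximation valid.
pOH = 4.83, so pH = 14.00 − pOH = 9.17

pH = 9.17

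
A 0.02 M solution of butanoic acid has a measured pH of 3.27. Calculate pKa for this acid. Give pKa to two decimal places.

[H+] = 10^(-3.27) = 5.37 × 10^-4 M
At equilibrium [HA] = 0.02 − 5.37 × 10^-4 = 1.95 × 10^-2 M
Ka = [H+][A-]/[HA] = (5.37 × 10^-4)² / 1.95 × 10^-2 = 1.48 × 10^-5
pKa = -log(1.48 × 10^-5) = 4.83

pKa = 4.83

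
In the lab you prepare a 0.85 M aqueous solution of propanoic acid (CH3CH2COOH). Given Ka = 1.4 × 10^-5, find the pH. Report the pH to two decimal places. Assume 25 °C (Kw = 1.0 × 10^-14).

CH3CH2COOH ⇌ CH3CH2COO- + H+
From the ICE table, Ka = [H+]²/(0.85 − [H+]) = 1.4 × 10^-5.
Since Ka ≪ C₀, [H+] ≈ √(Ka·C₀) = 3.45 × 10^-3 M.
pH = −log[H+] = −log(3.45 × 10^-3) = 2.46

pH = 2.46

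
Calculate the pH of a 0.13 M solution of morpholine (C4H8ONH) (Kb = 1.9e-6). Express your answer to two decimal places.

C4H8ONH + H2O ⇌ C4H8ONH2+ + OH-
Kb = [OH-]²/(0.13 − [OH-]) = 1.9 × 10^-6
Assume [OH-] ≪ 0.13: [OH-] ≈ √(1.9 × 10^-6 × 0.13) = 4.97 × 10^-4 M
([OH-]/C₀ = 0.38% < 5%, so the approximation holds.)
pOH = −log(4.97 × 10^-4) = 3.30; pH = 14.00 − 3.30 = 10.70

pH = 10.70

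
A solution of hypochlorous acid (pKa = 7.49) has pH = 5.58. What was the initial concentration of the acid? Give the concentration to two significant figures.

C₀ = 2.2 × 10^-4 M

[H+] = 10^(-5.58) = 2.63 × 10^-6 M = x
Ka = 10^(−7.49) = 3.24 × 10^-8
Ka = x²/(C₀ − x) ⇒ C₀ = x + x²/Ka
C₀ = 2.63 × 10^-6 + (2.63 × 10^-6)²/(3.24 × 10^-8) = 2.16 × 10^-4 M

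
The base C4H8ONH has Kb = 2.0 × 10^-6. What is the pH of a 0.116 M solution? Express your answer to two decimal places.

C4H8ONH + H2O ⇌ C4H8ONH2+ + OH-
From the ICE table, Kb = [OH-]²/(0.116 − [OH-]) = 2.0 × 10^-6.
Assume [OH-] ≪ 0.116: [OH-] ≈ √(2.0 × 10^-6 × 0.116) = 4.82 × 10^-4 M
pOH = 3.32, so pH = 14.00 − pOH = 10.68

pH = 10.68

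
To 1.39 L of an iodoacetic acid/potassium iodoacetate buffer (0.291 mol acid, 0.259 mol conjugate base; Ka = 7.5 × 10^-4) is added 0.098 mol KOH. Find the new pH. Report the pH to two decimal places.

OH- converts ICH2COOH to ICH2COO-: ICH2COOH → 0.193 mol, ICH2COO- → 0.357 mol.
pKa = −log(7.5 × 10^-4) = 3.125
Henderson–Hasselbalch with mole ratio 0.357/0.193: pH = 3.125 + (+0.267)

pH = 3.39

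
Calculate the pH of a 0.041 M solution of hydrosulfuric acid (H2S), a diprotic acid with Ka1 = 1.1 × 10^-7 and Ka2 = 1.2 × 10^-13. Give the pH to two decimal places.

Ka1 ≫ Ka2, so treat the first dissociation as the only significant source of H+.
Ka1 = x²/(0.041 − x) = 1.1 × 10^-7
x ≈ √(1.1 × 10^-7 × 0.041) = 6.72 × 10^-5 M
pH = −log(6.72 × 10^-5) = 4.17

pH = 4.17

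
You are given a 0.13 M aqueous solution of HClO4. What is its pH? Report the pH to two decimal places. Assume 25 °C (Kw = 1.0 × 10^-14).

pH = 0.89

HClO4 is a strong acid and dissociates completely, so [H+] = 0.13 M.
pH = -log(0.13) = 0.89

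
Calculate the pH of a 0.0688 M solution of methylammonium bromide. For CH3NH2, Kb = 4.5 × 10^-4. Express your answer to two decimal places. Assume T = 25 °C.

CH3NH3+ is the conjugate acid of the weak base CH3NH2.
Ka = Kw/Kb = 1.0×10^-14 / 4.5 × 10^-4 = 2.22 × 10^-11
From the ICE table, Ka = [H+]²/(0.0688 − [H+]) = 2.22 × 10^-11.
Neglecting [H+] in the denominator: [H+] = √(2.22 × 10^-11 × 0.0688) = 1.24 × 10^-6 M
pH = −log(1.24 × 10^-6) = 5.91

pH = 5.91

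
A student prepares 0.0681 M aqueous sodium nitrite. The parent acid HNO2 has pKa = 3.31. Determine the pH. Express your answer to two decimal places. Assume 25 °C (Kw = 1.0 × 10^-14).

pH = 8.07

NO2- is the conjugate base of the weak acid HNO2.
Ka = 10^(−3.31) = 4.90 × 10^-4
Kb = Kw/Ka = 1.0×10^-14 / 4.90 × 10^-4 = 2.04 × 10^-11
Kb = [OH-]²/(0.0681 − [OH-]) = 2.04 × 10^-11
Since Kb ≪ C₀, [OH-] ≈ √(Kb·C₀) = 1.18 × 10^-6 M.
([OH-]/C₀ = 0.0017% < 5%, so the approximation holds.)
pOH = −log(1.18 × 10^-6) = 5.93; pH = 14.00 − 5.93 = 8.07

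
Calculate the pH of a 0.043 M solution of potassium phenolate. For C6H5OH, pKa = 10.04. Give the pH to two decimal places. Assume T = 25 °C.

C6H5O- is the conjugate base of the weak acid C6H5OH.
Ka = 10^(−10.04) = 9.12 × 10^-11
Kb = Kw/Ka = 1.0×10^-14 / 9.12 × 10^-11 = 1.10 × 10^-4
Kb = [OH-]²/(0.043 − [OH-]) = 1.10 × 10^-4
Here C₀/Kb ≈ 391, so the small-[OH-] approximation fails. Use the quadratic:
[OH-] = [−0.00011 + √(0.00011² + 1.89e-05)]/2 = 2.12 × 10^-3 M
pOH = −log(2.12 × 10^-3) = 2.67; pH = 14.00 − 2.67 = 11.33

pH = 11.33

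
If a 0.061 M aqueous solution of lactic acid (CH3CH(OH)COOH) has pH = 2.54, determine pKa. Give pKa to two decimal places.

pKa = 3.84

[H+] = 10^(-2.54) = 2.88 × 10^-3 M
At equilibrium [HA] = 0.061 − 2.88 × 10^-3 = 5.81 × 10^-2 M
Ka = [H+][A-]/[HA] = (2.88 × 10^-3)² / 5.81 × 10^-2 = 1.43 × 10^-4
pKa = -log(1.43 × 10^-4) = 3.84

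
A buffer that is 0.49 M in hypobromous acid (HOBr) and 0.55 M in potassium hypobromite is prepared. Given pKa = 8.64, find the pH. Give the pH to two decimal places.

pH = 8.69

Henderson–Hasselbalch: pH = pKa + log([OBr-]/[HOBr]) = 8.64 + log(0.55/0.49)
pH = 8.64 + (+0.050) = 8.69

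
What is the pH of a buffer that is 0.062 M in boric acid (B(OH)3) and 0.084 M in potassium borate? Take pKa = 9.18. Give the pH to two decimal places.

pH = pKa + log([A⁻]/[HA]) = 9.18 + log(0.084/0.062)
pH = 9.18 + (+0.132) = 9.31

pH = 9.31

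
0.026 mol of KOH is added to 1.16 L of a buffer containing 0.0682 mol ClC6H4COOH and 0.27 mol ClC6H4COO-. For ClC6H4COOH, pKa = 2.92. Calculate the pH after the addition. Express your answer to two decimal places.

pH = 3.77

OH- converts ClC6H4COOH to ClC6H4COO-: ClC6H4COOH → 0.0422 mol, ClC6H4COO- → 0.296 mol.
Henderson–Hasselbalch with mole ratio 0.296/0.0422: pH = 2.92 + (+0.846)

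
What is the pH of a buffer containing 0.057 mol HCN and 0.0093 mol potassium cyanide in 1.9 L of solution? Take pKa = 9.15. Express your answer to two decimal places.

pH = 8.36

Henderson–Hasselbalch: pH = pKa + log([CN-]/[HCN]) = 9.15 + log(0.0093/0.057)
pH = 9.15 + (-0.787) = 8.36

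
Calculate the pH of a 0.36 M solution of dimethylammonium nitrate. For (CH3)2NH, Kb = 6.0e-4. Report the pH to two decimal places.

pH = 5.61

(CH3)2NH2+ is the conjugate acid of the weak base (CH3)2NH.
Ka = Kw/Kb = 1.0×10^-14 / 6.0 × 10^-4 = 1.67 × 10^-11
Let x = [H+] at equilibrium. Ka = x²/(0.36 − x).
Assume x ≪ 0.36: x ≈ √(1.67 × 10^-11 × 0.36) = 2.45 × 10^-6 M
pH = −log[H+] = −log(2.45 × 10^-6) = 5.61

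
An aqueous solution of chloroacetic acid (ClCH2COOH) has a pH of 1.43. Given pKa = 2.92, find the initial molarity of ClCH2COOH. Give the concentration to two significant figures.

[H+] = 10^(-1.43) = 3.72 × 10^-2 M = x
Ka = 10^(−2.92) = 1.20 × 10^-3
Ka = x²/(C₀ − x) ⇒ C₀ = x + x²/Ka
C₀ = 3.72 × 10^-2 + (3.72 × 10^-2)²/(1.20 × 10^-3) = 1.19 M

C₀ = 1.2 M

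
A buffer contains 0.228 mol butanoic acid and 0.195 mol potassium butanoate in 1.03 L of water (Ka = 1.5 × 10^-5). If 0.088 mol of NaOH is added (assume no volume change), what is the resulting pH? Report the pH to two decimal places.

pH = 5.13

OH- converts CH3(CH2)2COOH to CH3(CH2)2COO-: CH3(CH2)2COOH → 0.14 mol, CH3(CH2)2COO- → 0.283 mol.
pKa = −log(1.5 × 10^-5) = 4.824
pH = pKa + log(n_CH3(CH2)2COO-/n_CH3(CH2)2COOH) = 4.824 + log(0.283/0.14) = 4.824 + (+0.306)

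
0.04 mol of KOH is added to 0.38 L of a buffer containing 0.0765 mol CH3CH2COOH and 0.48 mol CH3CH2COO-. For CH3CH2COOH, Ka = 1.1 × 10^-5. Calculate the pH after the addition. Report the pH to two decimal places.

pH = 6.11

After neutralization: n(CH3CH2COOH) = 0.0365 mol, n(CH3CH2COO-) = 0.52 mol.
pKa = −log(1.1 × 10^-5) = 4.959
pH = pKa + log([A⁻]/[HA]) = 4.959 + log(0.52/0.0365) = 4.959 +1.154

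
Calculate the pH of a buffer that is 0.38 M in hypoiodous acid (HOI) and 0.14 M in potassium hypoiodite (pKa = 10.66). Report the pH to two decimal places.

pH = 10.23

Henderson–Hasselbalch: pH = pKa + log([OI-]/[HOI]) = 10.66 + log(0.14/0.38)
pH = 10.66 + (-0.434) = 10.23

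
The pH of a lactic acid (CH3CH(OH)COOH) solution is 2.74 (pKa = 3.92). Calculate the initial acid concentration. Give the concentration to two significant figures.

[H+] = 10^(-2.74) = 1.82 × 10^-3 M = x
Ka = 10^(−3.92) = 1.20 × 10^-4
Ka = x²/(C₀ − x) ⇒ C₀ = x + x²/Ka
C₀ = 1.82 × 10^-3 + (1.82 × 10^-3)²/(1.20 × 10^-4) = 2.94 × 10^-2 M

C₀ = 2.9 × 10^-2 M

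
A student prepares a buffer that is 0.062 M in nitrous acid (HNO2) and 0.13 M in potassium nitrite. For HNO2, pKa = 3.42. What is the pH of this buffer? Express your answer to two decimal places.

pH = pKa + log([A⁻]/[HA]) = 3.42 + log(0.13/0.062)
pH = 3.42 + (+0.322) = 3.74

pH = 3.74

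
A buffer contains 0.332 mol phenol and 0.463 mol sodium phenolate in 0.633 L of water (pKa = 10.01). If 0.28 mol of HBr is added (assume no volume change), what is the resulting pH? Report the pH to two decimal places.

Added H+ converts C6H5O- to C6H5OH: C6H5OH → 0.612 mol, C6H5O- → 0.183 mol.
pH = pKa + log([A⁻]/[HA]) = 10.01 + log(0.183/0.612) = 10.01 -0.524

pH = 9.49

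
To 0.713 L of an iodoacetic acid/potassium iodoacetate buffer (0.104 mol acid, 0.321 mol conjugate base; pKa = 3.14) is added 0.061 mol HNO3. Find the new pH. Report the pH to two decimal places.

pH = 3.34

After neutralization: n(ICH2COOH) = 0.165 mol, n(ICH2COO-) = 0.26 mol.
pH = pKa + log([A⁻]/[HA]) = 3.14 + log(0.26/0.165) = 3.14 +0.197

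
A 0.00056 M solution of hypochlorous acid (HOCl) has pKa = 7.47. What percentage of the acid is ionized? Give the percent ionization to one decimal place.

0.8%

HOCl ⇌ OCl- + H+; let x = [H+] at equilibrium.
Ka = 10^(−7.47) = 3.39 × 10^-8
x ≈ √(Ka·C₀) = √(3.39 × 10^-8 × 0.00056) = 4.36 × 10^-6 M
% ionization = x/C₀ × 100% = 4.36 × 10^-6/0.00056 × 100% = 0.8%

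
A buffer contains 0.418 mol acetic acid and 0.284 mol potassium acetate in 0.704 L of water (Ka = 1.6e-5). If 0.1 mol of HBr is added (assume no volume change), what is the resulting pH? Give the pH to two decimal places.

Added H+ converts CH3COO- to CH3COOH: CH3COOH → 0.518 mol, CH3COO- → 0.184 mol.
pKa = −log(1.6 × 10^-5) = 4.796
Henderson–Hasselbalch with mole ratio 0.184/0.518: pH = 4.796 + (-0.450)

pH = 4.35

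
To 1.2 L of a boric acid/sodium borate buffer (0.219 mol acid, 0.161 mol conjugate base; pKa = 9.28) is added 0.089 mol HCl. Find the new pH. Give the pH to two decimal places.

pH = 8.65

After neutralization: n(B(OH)3) = 0.308 mol, n(B(OH)4-) = 0.072 mol.
pH = pKa + log(n_B(OH)4-/n_B(OH)3) = 9.28 + log(0.072/0.308) = 9.28 + (-0.631)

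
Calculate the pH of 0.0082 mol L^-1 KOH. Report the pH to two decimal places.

KOH is a strong base; [OH-] = 0.0082 M.
pOH = -log(0.0082) = 2.09
pH = 14.00 - 2.09 = 11.91

pH = 11.91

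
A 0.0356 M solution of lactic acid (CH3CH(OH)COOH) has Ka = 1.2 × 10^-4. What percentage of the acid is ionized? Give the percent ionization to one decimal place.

CH3CH(OH)COOH ⇌ CH3CH(OH)COO- + H+; let x = [H+] at equilibrium.
Ka = x²/(C₀ − x); solving the quadratic gives x = 2.01 × 10^-3 M.
Fraction ionized = 2.01 × 10^-3 / 0.0356 = 0.0565 → 5.6%

5.6%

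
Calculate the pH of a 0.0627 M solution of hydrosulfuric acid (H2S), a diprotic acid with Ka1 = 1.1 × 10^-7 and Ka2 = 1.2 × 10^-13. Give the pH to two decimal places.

pH = 4.08

Ka1 ≫ Ka2, so treat the first dissociation as the only significant source of H+.
Ka1 = x²/(0.0627 − x) = 1.1 × 10^-7
x ≈ √(1.1 × 10^-7 × 0.0627) = 8.30 × 10^-5 M
pH = −log(8.30 × 10^-5) = 4.08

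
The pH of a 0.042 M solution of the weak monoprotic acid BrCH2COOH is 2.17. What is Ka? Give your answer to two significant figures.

Ka = 1.3 × 10^-3

[H+] = 10^(-2.17) = 6.76 × 10^-3 M
At equilibrium [HA] = 0.042 − 6.76 × 10^-3 = 3.52 × 10^-2 M
Ka = [H+][A-]/[HA] = (6.76 × 10^-3)² / 3.52 × 10^-2 = 1.3 × 10^-3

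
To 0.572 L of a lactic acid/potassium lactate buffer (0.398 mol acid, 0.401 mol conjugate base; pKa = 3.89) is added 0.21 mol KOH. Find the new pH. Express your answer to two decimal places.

pH = 4.40

OH- converts CH3CH(OH)COOH to CH3CH(OH)COO-: CH3CH(OH)COOH → 0.188 mol, CH3CH(OH)COO- → 0.611 mol.
Henderson–Hasselbalch with mole ratio 0.611/0.188: pH = 3.89 + (+0.512)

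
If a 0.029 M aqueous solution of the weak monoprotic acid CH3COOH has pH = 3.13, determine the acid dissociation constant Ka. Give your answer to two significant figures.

[H+] = 10^(-3.13) = 7.41 × 10^-4 M
At equilibrium [HA] = 0.029 − 7.41 × 10^-4 = 2.83 × 10^-2 M
Ka = [H+][A-]/[HA] = (7.41 × 10^-4)² / 2.83 × 10^-2 = 1.9 × 10^-5

Ka = 1.9 × 10^-5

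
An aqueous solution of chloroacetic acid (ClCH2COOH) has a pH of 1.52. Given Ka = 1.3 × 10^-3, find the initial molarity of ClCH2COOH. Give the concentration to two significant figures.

C₀ = 7.3 × 10^-1 M

[H+] = 10^(-1.52) = 3.02 × 10^-2 M = x
Ka = x²/(C₀ − x) ⇒ C₀ = x + x²/Ka
C₀ = 3.02 × 10^-2 + (3.02 × 10^-2)²/(1.3 × 10^-3) = 7.32 × 10^-1 M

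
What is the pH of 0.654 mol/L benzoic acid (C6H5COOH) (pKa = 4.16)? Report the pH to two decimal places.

C6H5COOH ⇌ C6H5COO- + H+
Ka = 10^(−4.16) = 6.92 × 10^-5
Ka = x²/(0.654 − x) = 6.92 × 10^-5
Neglecting x in the denominator: x = √(6.92 × 10^-5 × 0.654) = 6.73 × 10^-3 M
Check: 1% ionized — well under 5%, approximation valid.
pH = −log(6.73 × 10^-3) = 2.17

pH = 2.17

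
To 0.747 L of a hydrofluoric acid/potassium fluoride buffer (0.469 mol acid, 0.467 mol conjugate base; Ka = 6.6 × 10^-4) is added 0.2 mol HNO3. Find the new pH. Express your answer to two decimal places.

Added H+ converts F- to HF: HF → 0.669 mol, F- → 0.267 mol.
pKa = −log(6.6 × 10^-4) = 3.180
pH = pKa + log(n_F-/n_HF) = 3.180 + log(0.267/0.669) = 3.180 + (-0.399)

pH = 2.78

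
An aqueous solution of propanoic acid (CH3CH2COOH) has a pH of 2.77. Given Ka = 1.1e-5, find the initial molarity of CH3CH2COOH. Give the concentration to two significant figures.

[H+] = 10^(-2.77) = 1.70 × 10^-3 M = x
Ka = x²/(C₀ − x) ⇒ C₀ = x + x²/Ka
C₀ = 1.70 × 10^-3 + (1.70 × 10^-3)²/(1.1 × 10^-5) = 2.64 × 10^-1 M

C₀ = 2.6 × 10^-1 M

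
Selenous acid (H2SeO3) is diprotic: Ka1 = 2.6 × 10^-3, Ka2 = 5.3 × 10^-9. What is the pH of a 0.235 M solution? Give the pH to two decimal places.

Ka1 ≫ Ka2, so treat the first dissociation as the only significant source of H+.
Ka1 = x²/(0.235 − x) = 2.6 × 10^-3
Solving the quadratic: x = (−Ka1 + √(Ka1² + 4·Ka1·C₀))/2 = 2.35 × 10^-2 M
pH = −log(2.35 × 10^-2) = 1.63

pH = 1.63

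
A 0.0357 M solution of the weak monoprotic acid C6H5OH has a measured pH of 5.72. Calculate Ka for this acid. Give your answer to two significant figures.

Ka = 1.0 × 10^-10

[H+] = 10^(-5.72) = 1.91 × 10^-6 M
At equilibrium [HA] = 0.0357 − 1.91 × 10^-6 = 3.57 × 10^-2 M
Ka = [H+][A-]/[HA] = (1.91 × 10^-6)² / 3.57 × 10^-2 = 1.0 × 10^-10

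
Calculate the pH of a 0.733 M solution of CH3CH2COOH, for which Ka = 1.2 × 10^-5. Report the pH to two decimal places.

pH = 2.53

CH3CH2COOH ⇌ CH3CH2COO- + H+
From the ICE table, Ka = [H+]²/(0.733 − [H+]) = 1.2 × 10^-5.
Neglecting [H+] in the denominator: [H+] = √(1.2 × 10^-5 × 0.733) = 2.97 × 10^-3 M
pH = −log(2.97 × 10^-3) = 2.53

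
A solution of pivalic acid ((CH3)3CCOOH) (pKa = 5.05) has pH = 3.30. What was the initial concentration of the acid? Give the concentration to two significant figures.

[H+] = 10^(-3.30) = 5.01 × 10^-4 M = x
Ka = 10^(−5.05) = 8.91 × 10^-6
Ka = x²/(C₀ − x) ⇒ C₀ = x + x²/Ka
C₀ = 5.01 × 10^-4 + (5.01 × 10^-4)²/(8.91 × 10^-6) = 2.87 × 10^-2 M

C₀ = 2.9 × 10^-2 M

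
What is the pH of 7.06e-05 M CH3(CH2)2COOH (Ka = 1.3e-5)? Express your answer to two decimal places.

pH = 4.61

CH3(CH2)2COOH ⇌ CH3(CH2)2COO- + H+
From the ICE table, Ka = [H+]²/(7.06e-05 − [H+]) = 1.3 × 10^-5.
The 5% rule fails; solving [H+]² + Ka·[H+] − Ka·C₀ = 0 exactly:
[H+] = [−1.3e-05 + √(1.3e-05² + 3.67e-09)]/2 = 2.45 × 10^-5 M
pH = −log(2.45 × 10^-5) = 4.61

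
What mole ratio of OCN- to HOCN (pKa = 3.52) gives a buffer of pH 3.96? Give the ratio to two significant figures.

ratio = 2.8

pH = pKa + log(r) ⇒ log(r) = 3.96 − 3.52 = +0.44
r = [OCN-]/[HOCN] = 10^(+0.44) = 2.75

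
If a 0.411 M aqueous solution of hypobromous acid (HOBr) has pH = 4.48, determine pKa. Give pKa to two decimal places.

[H+] = 10^(-4.48) = 3.31 × 10^-5 M
At equilibrium [HA] = 0.411 − 3.31 × 10^-5 = 4.11 × 10^-1 M
Ka = [H+][A-]/[HA] = (3.31 × 10^-5)² / 4.11 × 10^-1 = 2.67 × 10^-9
pKa = -log(2.67 × 10^-9) = 8.57

pKa = 8.57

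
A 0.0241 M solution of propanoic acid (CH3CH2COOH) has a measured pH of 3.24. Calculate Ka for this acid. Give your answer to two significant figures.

Ka = 1.4 × 10^-5

[H+] = 10^(-3.24) = 5.75 × 10^-4 M
At equilibrium [HA] = 0.0241 − 5.75 × 10^-4 = 2.35 × 10^-2 M
Ka = [H+][A-]/[HA] = (5.75 × 10^-4)² / 2.35 × 10^-2 = 1.4 × 10^-5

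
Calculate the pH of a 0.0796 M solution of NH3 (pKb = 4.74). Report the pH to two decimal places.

NH3 + H2O ⇌ NH4+ + OH-
Kb = 10^(−4.74) = 1.82 × 10^-5
From the ICE table, Kb = x²/(0.0796 − x) = 1.82 × 10^-5.
Since Kb ≪ C₀, x ≈ √(Kb·C₀) = 1.20 × 10^-3 M.
Check: 1.5% ionized — well under 5%, approximation valid.
pOH = −log(1.20 × 10^-3) = 2.92; pH = 14.00 − 2.92 = 11.08

pH = 11.08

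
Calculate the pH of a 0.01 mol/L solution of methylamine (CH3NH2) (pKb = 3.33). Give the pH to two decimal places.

pH = 11.29

CH3NH2 + H2O ⇌ CH3NH3+ + OH-
Kb = 10^(−3.33) = 4.68 × 10^-4
From the ICE table, Kb = [OH-]²/(0.01 − [OH-]) = 4.68 × 10^-4.
[OH-] is not negligible relative to C₀; solve [OH-]² + 0.000468·[OH-] − 4.68e-06 = 0.
[OH-] = (−Kb + √(Kb² + 4·Kb·C₀))/2 = 1.94 × 10^-3 M
pOH = −log(1.94 × 10^-3) = 2.71; pH = 14.00 − 2.71 = 11.29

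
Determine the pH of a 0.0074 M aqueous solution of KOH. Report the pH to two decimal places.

pH = 11.87

KOH is a strong base; [OH-] = 0.0074 M.
pOH = -log(0.0074) = 2.13
pH = 14.00 - 2.13 = 11.87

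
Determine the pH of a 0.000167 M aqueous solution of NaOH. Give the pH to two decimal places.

NaOH is a strong base; [OH-] = 0.000167 M.
pOH = -log(0.000167) = 3.78
pH = 14.00 - 3.78 = 10.22

pH = 10.22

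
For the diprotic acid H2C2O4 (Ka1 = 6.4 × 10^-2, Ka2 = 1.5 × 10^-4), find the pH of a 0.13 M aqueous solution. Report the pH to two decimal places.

pH = 1.19

Since Ka1 ≫ Ka2, the first ionization dominates [H+].
Ka1 = x²/(0.13 − x) = 6.4 × 10^-2
Solving the quadratic: x = (−Ka1 + √(Ka1² + 4·Ka1·C₀))/2 = 6.47 × 10^-2 M
pH = −log(6.47 × 10^-2) = 1.19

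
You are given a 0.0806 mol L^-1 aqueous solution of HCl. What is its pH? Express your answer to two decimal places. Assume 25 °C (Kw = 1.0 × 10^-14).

pH = 1.09

HCl is a strong acid and dissociates completely, so [H+] = 0.0806 M.
pH = -log(0.0806) = 1.09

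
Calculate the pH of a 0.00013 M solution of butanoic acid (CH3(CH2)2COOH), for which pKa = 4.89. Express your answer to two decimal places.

CH3(CH2)2COOH ⇌ CH3(CH2)2COO- + H+
Ka = 10^(−4.89) = 1.29 × 10^-5
Ka = [H+]²/(0.00013 − [H+]) = 1.29 × 10^-5
[H+] is not negligible relative to C₀; solve [H+]² + 1.29e-05·[H+] − 1.68e-09 = 0.
[H+] = [−1.29e-05 + √(1.29e-05² + 6.71e-09)]/2 = 3.50 × 10^-5 M
pH = −log[H+] = −log(3.50 × 10^-5) = 4.46

pH = 4.46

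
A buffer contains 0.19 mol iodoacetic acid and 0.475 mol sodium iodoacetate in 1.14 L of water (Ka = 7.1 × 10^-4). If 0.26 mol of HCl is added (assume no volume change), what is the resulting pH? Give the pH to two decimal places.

Added H+ converts ICH2COO- to ICH2COOH: ICH2COOH → 0.45 mol, ICH2COO- → 0.215 mol.
pKa = −log(7.1 × 10^-4) = 3.149
pH = pKa + log(n_ICH2COO-/n_ICH2COOH) = 3.149 + log(0.215/0.45) = 3.149 + (-0.321)

pH = 2.83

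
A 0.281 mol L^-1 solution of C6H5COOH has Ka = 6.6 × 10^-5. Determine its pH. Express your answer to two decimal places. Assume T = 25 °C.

C6H5COOH ⇌ C6H5COO- + H+
From the ICE table, Ka = x²/(0.281 − x) = 6.6 × 10^-5.
Since Ka ≪ C₀, x ≈ √(Ka·C₀) = 4.31 × 10^-3 M.
(x/C₀ = 1.5% < 5%, so the approximation holds.)
pH = −log[H+] = −log(4.31 × 10^-3) = 2.37

pH = 2.37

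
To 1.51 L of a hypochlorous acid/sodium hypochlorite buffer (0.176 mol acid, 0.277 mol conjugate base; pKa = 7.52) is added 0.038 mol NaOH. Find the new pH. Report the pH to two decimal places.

pH = 7.88

OH- converts HOCl to OCl-: HOCl → 0.138 mol, OCl- → 0.315 mol.
pH = pKa + log([A⁻]/[HA]) = 7.52 + log(0.315/0.138) = 7.52 +0.358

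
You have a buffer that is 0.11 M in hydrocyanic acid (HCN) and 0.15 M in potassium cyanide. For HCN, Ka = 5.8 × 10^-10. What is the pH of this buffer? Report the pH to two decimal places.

pKa = −log(5.8 × 10^-10) = 9.237
Henderson–Hasselbalch: pH = pKa + log([CN-]/[HCN]) = 9.237 + log(0.15/0.11)
pH = 9.237 + (+0.135) = 9.37

pH = 9.37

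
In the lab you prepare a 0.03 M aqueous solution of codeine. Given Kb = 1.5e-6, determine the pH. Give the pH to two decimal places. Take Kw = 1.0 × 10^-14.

C18H21NO3 + H2O ⇌ C18H22NO3+ + OH-
From the ICE table, Kb = x²/(0.03 − x) = 1.5 × 10^-6.
Neglecting x in the denominator: x = √(1.5 × 10^-6 × 0.03) = 2.12 × 10^-4 M
Check: 0.71% ionized — well under 5%, approximation valid.
pOH = −log(2.12 × 10^-4) = 3.67; pH = 14.00 − 3.67 = 10.33

pH = 10.33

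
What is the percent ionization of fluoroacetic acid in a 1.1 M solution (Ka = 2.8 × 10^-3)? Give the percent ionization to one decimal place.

4.9%

FCH2COOH ⇌ FCH2COO- + H+; let x = [H+] at equilibrium.
Ka = x²/(C₀ − x); solving the quadratic gives x = 5.41 × 10^-2 M.
% ionization = x/C₀ × 100% = 5.41 × 10^-2/1.1 × 100% = 4.9%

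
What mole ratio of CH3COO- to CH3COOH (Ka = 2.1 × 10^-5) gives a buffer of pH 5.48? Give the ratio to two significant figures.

pKa = -log(2.1 × 10^-5) = 4.678
pH = pKa + log(r) ⇒ log(r) = 5.48 − 4.678 = +0.802
r = [CH3COO-]/[CH3COOH] = 10^(+0.802) = 6.34

ratio = 6.3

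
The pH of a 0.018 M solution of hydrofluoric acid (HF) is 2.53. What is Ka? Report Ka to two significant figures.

[H+] = 10^(-2.53) = 2.95 × 10^-3 M
At equilibrium [HA] = 0.018 − 2.95 × 10^-3 = 1.50 × 10^-2 M
Ka = [H+][A-]/[HA] = (2.95 × 10^-3)² / 1.50 × 10^-2 = 5.8 × 10^-4

Ka = 5.8 × 10^-4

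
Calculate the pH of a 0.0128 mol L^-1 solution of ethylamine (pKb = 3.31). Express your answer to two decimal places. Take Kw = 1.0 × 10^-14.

pH = 11.36

C2H5NH2 + H2O ⇌ C2H5NH3+ + OH-
Kb = 10^(−3.31) = 4.90 × 10^-4
From the ICE table, Kb = [OH-]²/(0.0128 − [OH-]) = 4.90 × 10^-4.
The 5% rule fails; solving [OH-]² + Kb·[OH-] − Kb·C₀ = 0 exactly:
[OH-] = [−0.00049 + √(0.00049² + 2.51e-05)]/2 = 2.27 × 10^-3 M
pOH = −log(2.27 × 10^-3) = 2.64; pH = 14.00 − 2.64 = 11.36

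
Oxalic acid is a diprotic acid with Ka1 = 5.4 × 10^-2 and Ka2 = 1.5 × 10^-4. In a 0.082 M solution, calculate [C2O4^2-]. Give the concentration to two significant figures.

1.5 × 10^-4 M

First ionization gives [H+] ≈ [HC2O4-] = 4.48 × 10^-2 M.
Second step: Ka2 = [H+][C2O4^2-]/[HC2O4-] ≈ [C2O4^2-] (since [H+] ≈ [HC2O4-]).
So [C2O4^2-] ≈ Ka2.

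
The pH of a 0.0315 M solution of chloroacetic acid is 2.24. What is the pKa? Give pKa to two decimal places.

[H+] = 10^(-2.24) = 5.75 × 10^-3 M
At equilibrium [HA] = 0.0315 − 5.75 × 10^-3 = 2.58 × 10^-2 M
Ka = [H+][A-]/[HA] = (5.75 × 10^-3)² / 2.58 × 10^-2 = 1.28 × 10^-3
pKa = -log(1.28 × 10^-3) = 2.89

pKa = 2.89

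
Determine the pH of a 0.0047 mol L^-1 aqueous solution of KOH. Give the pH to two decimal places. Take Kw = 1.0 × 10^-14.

pH = 11.67

KOH is a strong base; [OH-] = 0.0047 M.
pOH = -log(0.0047) = 2.33
pH = 14.00 - 2.33 = 11.67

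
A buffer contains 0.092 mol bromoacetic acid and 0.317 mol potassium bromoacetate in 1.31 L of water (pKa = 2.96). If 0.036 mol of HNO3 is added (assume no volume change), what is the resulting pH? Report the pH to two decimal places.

pH = 3.30

Added H+ converts BrCH2COO- to BrCH2COOH: BrCH2COOH → 0.128 mol, BrCH2COO- → 0.281 mol.
pH = pKa + log(n_BrCH2COO-/n_BrCH2COOH) = 2.96 + log(0.281/0.128) = 2.96 + (+0.341)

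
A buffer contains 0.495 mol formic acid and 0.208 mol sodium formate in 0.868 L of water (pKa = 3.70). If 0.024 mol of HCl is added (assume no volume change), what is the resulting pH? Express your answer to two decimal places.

pH = 3.25

Added H+ converts HCOO- to HCOOH: HCOOH → 0.519 mol, HCOO- → 0.184 mol.
pH = pKa + log([A⁻]/[HA]) = 3.70 + log(0.184/0.519) = 3.70 -0.450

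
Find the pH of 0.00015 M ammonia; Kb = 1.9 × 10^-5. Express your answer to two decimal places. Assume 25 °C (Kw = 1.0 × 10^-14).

pH = 9.65

NH3 + H2O ⇌ NH4+ + OH-
From the ICE table, Kb = [OH-]²/(0.00015 − [OH-]) = 1.9 × 10^-5.
Here C₀/Kb ≈ 7.89, so the small-[OH-] approximation fails. Use the quadratic:
[OH-] = (−Kb + √(Kb² + 4·Kb·C₀))/2 = 4.47 × 10^-5 M
pOH = −log(4.47 × 10^-5) = 4.35; pH = 14.00 − 4.35 = 9.65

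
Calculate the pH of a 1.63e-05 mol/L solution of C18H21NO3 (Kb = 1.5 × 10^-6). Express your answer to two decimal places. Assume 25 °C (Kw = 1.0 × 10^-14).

pH = 8.63

C18H21NO3 + H2O ⇌ C18H22NO3+ + OH-
From the ICE table, Kb = x²/(1.63e-05 − x) = 1.5 × 10^-6.
The 5% rule fails; solving x² + Kb·x − Kb·C₀ = 0 exactly:
x = [−1.5e-06 + √(1.5e-06² + 9.78e-11)]/2 = 4.25 × 10^-6 M
pOH = −log(4.25 × 10^-6) = 5.37; pH = 14.00 − 5.37 = 8.63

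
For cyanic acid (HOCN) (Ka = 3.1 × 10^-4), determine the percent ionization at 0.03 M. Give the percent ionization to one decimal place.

HOCN ⇌ OCN- + H+; let x = [H+] at equilibrium.
Solve x² + 0.00031x − 9.3e-06 = 0 → x = 2.90 × 10^-3 M
Fraction ionized = 2.90 × 10^-3 / 0.03 = 0.0967 → 9.7%

9.7%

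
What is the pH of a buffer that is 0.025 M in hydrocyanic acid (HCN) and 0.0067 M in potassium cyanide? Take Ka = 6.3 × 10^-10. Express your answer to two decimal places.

pKa = −log(6.3 × 10^-10) = 9.201
pH = pKa + log([A⁻]/[HA]) = 9.201 + log(0.0067/0.025)
pH = 9.201 + (-0.572) = 8.63

pH = 8.63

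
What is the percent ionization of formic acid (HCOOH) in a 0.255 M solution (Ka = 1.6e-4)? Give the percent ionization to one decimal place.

2.5%

HCOOH ⇌ HCOO- + H+; let x = [H+] at equilibrium.
x ≈ √(Ka·C₀) = √(1.6 × 10^-4 × 0.255) = 6.39 × 10^-3 M
Fraction ionized = 6.39 × 10^-3 / 0.255 = 0.0251 → 2.5%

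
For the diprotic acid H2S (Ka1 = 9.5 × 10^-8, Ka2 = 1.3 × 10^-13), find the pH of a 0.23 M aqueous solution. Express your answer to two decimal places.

pH = 3.83

Ka1 ≫ Ka2, so treat the first dissociation as the only significant source of H+.
Ka1 = x²/(0.23 − x) = 9.5 × 10^-8
x ≈ √(9.5 × 10^-8 × 0.23) = 1.48 × 10^-4 M
pH = −log(1.48 × 10^-4) = 3.83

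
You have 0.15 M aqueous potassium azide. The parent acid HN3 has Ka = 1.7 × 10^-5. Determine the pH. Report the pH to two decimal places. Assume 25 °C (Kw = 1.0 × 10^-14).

pH = 8.97

N3- is the conjugate base of the weak acid HN3.
Kb = Kw/Ka = 1.0×10^-14 / 1.7 × 10^-5 = 5.88 × 10^-10
Kb = [OH-]²/(0.15 − [OH-]) = 5.88 × 10^-10
Since Kb ≪ C₀, [OH-] ≈ √(Kb·C₀) = 9.39 × 10^-6 M.
pOH = −log(9.39 × 10^-6) = 5.03; pH = 14.00 − 5.03 = 8.97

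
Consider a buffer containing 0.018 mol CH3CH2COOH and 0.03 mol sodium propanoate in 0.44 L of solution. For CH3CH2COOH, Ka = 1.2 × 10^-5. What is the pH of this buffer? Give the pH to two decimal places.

pH = 5.14

pKa = −log(1.2 × 10^-5) = 4.921
Using pH = pKa + log([base]/[acid]) with [base]/[acid] = 0.03/0.018:
pH = 4.921 + (+0.222) = 5.14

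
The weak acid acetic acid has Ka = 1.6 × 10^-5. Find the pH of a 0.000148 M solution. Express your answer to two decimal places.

pH = 4.38

CH3COOH ⇌ CH3COO- + H+
From the ICE table, Ka = [H+]²/(0.000148 − [H+]) = 1.6 × 10^-5.
Here C₀/Ka ≈ 9.25, so the small-[H+] approximation fails. Use the quadratic:
[H+] = [−1.6e-05 + √(1.6e-05² + 9.47e-09)]/2 = 4.13 × 10^-5 M
pH = −log[H+] = −log(4.13 × 10^-5) = 4.38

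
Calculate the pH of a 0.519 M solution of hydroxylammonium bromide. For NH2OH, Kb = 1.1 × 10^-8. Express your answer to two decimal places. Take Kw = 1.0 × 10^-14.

pH = 3.16

NH3OH+ is the conjugate acid of the weak base NH2OH.
Ka = Kw/Kb = 1.0×10^-14 / 1.1 × 10^-8 = 9.09 × 10^-7
From the ICE table, Ka = x²/(0.519 − x) = 9.09 × 10^-7.
Assume x ≪ 0.519: x ≈ √(9.09 × 10^-7 × 0.519) = 6.87 × 10^-4 M
(x/C₀ = 0.13% < 5%, so the approximation holds.)
pH = −log[H+] = −log(6.87 × 10^-4) = 3.16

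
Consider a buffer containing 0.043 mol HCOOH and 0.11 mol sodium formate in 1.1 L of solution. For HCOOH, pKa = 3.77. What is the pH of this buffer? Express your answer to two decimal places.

pH = 4.18

Using pH = pKa + log([base]/[acid]) with [base]/[acid] = 0.11/0.043:
pH = 3.77 + (+0.408) = 4.18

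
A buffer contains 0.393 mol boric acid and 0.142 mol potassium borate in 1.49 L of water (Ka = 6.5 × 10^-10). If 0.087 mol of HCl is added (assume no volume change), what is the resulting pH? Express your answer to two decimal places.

pH = 8.25

After neutralization: n(B(OH)3) = 0.48 mol, n(B(OH)4-) = 0.055 mol.
pKa = −log(6.5 × 10^-10) = 9.187
Henderson–Hasselbalch with mole ratio 0.055/0.48: pH = 9.187 + (-0.941)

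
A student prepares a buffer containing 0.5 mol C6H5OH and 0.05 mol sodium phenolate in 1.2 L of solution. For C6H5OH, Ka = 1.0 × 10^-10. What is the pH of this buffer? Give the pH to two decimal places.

pKa = −log(1.0 × 10^-10) = 10.000
pH = pKa + log([A⁻]/[HA]) = 10.000 + log(0.05/0.5)
pH = 10.000 + (-1.000) = 9.00

pH = 9.00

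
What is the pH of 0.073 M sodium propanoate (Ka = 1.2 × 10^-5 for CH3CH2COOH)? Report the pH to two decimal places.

pH = 8.89

CH3CH2COO- is the conjugate base of the weak acid CH3CH2COOH.
Kb = Kw/Ka = 1.0×10^-14 / 1.2 × 10^-5 = 8.33 × 10^-10
From the ICE table, Kb = x²/(0.073 − x) = 8.33 × 10^-10.
Since Kb ≪ C₀, x ≈ √(Kb·C₀) = 7.80 × 10^-6 M.
(x/C₀ = 0.011% < 5%, so the approximation holds.)
pOH = −log(7.80 × 10^-6) = 5.11; pH = 14.00 − 5.11 = 8.89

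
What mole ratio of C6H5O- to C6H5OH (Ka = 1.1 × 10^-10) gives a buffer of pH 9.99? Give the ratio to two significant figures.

ratio = 1.1

pKa = -log(1.1 × 10^-10) = 9.959
pH = pKa + log(r) ⇒ log(r) = 9.99 − 9.959 = +0.031
r = [C6H5O-]/[C6H5OH] = 10^(+0.031) = 1.07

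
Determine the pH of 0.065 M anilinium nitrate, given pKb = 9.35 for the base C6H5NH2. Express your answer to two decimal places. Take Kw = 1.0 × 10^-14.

C6H5NH3+ is the conjugate acid of the weak base C6H5NH2.
Kb = 10^(−9.35) = 4.47 × 10^-10
Ka = Kw/Kb = 1.0×10^-14 / 4.47 × 10^-10 = 2.24 × 10^-5
From the ICE table, Ka = [H+]²/(0.065 − [H+]) = 2.24 × 10^-5.
Since Ka ≪ C₀, [H+] ≈ √(Ka·C₀) = 1.21 × 10^-3 M.
([H+]/C₀ = 1.9% < 5%, so the approximation holds.)
pH = −log(1.21 × 10^-3) = 2.92

pH = 2.92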